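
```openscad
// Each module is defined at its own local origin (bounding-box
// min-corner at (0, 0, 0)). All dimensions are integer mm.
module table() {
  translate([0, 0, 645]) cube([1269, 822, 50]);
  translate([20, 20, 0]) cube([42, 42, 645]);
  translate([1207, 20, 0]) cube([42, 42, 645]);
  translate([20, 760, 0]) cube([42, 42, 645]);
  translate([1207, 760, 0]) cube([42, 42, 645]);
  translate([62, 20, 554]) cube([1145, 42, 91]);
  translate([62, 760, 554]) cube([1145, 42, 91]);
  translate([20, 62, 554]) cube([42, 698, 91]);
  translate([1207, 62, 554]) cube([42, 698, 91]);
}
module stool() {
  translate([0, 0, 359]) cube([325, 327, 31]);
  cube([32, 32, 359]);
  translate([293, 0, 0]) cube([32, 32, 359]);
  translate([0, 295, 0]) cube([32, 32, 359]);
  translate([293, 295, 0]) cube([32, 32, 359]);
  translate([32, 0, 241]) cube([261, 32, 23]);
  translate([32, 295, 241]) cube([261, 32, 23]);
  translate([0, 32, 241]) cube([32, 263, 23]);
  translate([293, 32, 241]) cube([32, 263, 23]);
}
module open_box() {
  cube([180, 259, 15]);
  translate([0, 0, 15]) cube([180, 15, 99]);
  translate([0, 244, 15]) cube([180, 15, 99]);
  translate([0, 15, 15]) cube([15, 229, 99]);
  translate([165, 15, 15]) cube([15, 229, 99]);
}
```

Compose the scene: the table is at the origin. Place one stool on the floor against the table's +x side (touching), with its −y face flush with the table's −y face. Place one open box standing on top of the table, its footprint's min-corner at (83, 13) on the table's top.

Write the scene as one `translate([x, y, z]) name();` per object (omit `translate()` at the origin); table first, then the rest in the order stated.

table();
translate([1269, 0, 0]) stool();
translate([83, 13, 695]) open_box();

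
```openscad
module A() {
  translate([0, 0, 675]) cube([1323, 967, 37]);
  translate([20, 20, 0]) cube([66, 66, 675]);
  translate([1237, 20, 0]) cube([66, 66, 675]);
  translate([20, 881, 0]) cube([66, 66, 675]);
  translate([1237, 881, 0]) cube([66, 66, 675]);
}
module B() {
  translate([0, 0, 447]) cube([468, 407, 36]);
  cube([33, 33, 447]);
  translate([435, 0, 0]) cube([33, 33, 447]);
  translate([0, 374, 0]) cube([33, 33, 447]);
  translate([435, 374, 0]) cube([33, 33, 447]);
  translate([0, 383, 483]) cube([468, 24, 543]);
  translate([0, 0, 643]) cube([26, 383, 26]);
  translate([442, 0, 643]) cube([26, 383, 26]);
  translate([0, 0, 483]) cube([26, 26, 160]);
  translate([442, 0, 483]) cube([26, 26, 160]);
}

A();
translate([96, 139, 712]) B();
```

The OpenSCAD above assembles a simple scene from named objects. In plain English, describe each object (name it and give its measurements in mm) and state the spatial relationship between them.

A is a table: top 1323 mm (x) × 967 mm (y), 37 mm thick, upper face at z = 712 mm, on four 66×66 mm square legs, each inset 20 mm from the nearest pair of top edges, running from z = 0 to the bottom of the top.

B is a chair: 468×407 mm seat, 36 mm thick, top at z = 483 mm, on four 33 mm square corner legs flush with the seat edges. A 24 mm thick backrest slab spans the full seat width, extending 543 mm above the seat top, its back face flush with the seat's +y edge. Two armrests of 26×26 mm section run along each side from the seat's front edge to the front of the backrest, top faces 186 mm above the seat top and outer faces flush with the seat's x-edges; a 26×26 mm post under the front of each armrest stands on the seat at the front corner.

The chair is on top of the table.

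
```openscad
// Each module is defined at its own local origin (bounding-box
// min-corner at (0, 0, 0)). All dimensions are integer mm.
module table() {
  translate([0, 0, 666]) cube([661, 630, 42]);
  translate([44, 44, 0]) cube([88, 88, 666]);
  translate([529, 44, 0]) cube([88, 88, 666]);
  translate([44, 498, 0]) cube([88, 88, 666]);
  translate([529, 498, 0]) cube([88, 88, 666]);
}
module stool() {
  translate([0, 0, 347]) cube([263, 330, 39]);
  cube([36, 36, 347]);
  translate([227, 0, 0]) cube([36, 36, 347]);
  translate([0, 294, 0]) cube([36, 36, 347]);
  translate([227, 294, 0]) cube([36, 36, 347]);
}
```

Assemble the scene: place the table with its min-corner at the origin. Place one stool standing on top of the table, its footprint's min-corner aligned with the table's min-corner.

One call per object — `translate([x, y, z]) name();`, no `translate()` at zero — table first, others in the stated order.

table();
translate([0, 0, 708]) stool();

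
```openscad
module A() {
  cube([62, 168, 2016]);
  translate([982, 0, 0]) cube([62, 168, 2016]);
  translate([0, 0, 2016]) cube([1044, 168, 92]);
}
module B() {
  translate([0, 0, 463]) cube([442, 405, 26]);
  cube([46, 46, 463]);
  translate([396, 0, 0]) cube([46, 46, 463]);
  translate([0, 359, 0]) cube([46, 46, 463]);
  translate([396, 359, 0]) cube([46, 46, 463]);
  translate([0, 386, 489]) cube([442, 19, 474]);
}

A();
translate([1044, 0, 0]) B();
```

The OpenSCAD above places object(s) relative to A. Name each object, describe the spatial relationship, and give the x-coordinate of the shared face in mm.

The door frame's +x face and the chair's −x face are both at x = 1044 mm.

A is a door frame. B is a chair. The chair is against the door frame's +x side, with their −y faces flush. The x-coordinate of the shared face is 1044 mm.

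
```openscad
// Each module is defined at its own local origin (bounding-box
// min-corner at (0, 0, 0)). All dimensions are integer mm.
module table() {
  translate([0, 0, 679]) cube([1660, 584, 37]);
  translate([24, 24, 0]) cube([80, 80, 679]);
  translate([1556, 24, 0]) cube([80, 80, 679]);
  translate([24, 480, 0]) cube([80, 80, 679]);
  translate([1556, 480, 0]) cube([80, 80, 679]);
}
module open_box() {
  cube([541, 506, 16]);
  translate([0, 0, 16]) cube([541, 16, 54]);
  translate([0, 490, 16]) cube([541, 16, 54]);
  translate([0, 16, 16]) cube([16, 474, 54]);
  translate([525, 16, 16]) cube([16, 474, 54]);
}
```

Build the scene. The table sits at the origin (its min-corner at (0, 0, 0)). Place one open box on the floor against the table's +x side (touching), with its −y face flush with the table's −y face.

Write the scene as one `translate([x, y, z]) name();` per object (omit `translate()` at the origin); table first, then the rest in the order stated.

table();
translate([1660, 0, 0]) open_box();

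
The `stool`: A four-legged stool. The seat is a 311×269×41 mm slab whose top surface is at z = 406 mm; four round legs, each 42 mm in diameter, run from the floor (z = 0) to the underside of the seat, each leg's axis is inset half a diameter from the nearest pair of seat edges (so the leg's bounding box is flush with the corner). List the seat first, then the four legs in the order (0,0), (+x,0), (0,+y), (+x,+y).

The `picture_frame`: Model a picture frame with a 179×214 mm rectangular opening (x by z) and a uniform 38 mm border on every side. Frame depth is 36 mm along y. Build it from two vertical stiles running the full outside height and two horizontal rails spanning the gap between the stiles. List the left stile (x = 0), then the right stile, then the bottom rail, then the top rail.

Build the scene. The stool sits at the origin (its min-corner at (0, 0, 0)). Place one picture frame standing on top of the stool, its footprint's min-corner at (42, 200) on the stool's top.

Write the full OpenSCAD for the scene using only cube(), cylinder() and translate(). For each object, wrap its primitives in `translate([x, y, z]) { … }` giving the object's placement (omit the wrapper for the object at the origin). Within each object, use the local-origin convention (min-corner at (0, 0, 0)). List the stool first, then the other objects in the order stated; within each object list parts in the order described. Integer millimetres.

translate([0, 0, 365]) cube([311, 269, 41]);
translate([21, 21, 0]) cylinder(h = 365, r = 21);
translate([290, 21, 0]) cylinder(h = 365, r = 21);
translate([21, 248, 0]) cylinder(h = 365, r = 21);
translate([290, 248, 0]) cylinder(h = 365, r = 21);
translate([42, 200, 406]) {
  cube([38, 36, 290]);
  translate([217, 0, 0]) cube([38, 36, 290]);
  translate([38, 0, 0]) cube([179, 36, 38]);
  translate([38, 0, 252]) cube([179, 36, 38]);
}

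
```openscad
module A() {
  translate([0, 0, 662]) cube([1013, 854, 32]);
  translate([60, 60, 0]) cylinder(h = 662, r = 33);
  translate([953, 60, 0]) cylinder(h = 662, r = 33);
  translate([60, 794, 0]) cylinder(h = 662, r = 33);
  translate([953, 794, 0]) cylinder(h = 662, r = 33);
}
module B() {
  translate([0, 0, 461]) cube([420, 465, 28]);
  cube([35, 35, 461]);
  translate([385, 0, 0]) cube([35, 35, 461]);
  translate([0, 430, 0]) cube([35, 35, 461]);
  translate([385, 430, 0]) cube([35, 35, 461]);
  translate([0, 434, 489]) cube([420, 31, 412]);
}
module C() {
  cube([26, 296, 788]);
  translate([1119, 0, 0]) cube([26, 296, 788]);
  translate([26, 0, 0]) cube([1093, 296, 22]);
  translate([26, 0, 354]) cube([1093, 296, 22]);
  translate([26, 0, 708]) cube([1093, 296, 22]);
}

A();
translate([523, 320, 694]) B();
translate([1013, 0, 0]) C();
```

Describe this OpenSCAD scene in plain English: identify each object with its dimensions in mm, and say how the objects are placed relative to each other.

A is a table: top 1013 mm (x) × 854 mm (y), 32 mm thick, upper face at z = 694 mm, on four round legs of 66 mm diameter, each leg's bounding box inset 27 mm from the nearest pair of top edges, running from z = 0 to the bottom of the top.

B is a chair: 420×465 mm seat, 28 mm thick, top at z = 489 mm, on four 35 mm square corner legs flush with the seat edges. A 31 mm thick backrest slab spans the full seat width, extending 412 mm above the seat top, its back face flush with the seat's +y edge.

C is an open bookshelf. Two side panels, each 26 mm thick, 296 mm deep and 788 mm tall, stand 1145 mm apart (outside-to-outside). Between them sit 3 shelves, each 22 mm thick and 296 mm deep, spanning the full gap between the sides. The bottom shelf rests on the floor (its underside at z = 0) and the clear gap between one shelf's top and the next shelf's underside is 332 mm.

The chair is on top of the table. The bookshelf is against the table's +x side, with their −y faces flush.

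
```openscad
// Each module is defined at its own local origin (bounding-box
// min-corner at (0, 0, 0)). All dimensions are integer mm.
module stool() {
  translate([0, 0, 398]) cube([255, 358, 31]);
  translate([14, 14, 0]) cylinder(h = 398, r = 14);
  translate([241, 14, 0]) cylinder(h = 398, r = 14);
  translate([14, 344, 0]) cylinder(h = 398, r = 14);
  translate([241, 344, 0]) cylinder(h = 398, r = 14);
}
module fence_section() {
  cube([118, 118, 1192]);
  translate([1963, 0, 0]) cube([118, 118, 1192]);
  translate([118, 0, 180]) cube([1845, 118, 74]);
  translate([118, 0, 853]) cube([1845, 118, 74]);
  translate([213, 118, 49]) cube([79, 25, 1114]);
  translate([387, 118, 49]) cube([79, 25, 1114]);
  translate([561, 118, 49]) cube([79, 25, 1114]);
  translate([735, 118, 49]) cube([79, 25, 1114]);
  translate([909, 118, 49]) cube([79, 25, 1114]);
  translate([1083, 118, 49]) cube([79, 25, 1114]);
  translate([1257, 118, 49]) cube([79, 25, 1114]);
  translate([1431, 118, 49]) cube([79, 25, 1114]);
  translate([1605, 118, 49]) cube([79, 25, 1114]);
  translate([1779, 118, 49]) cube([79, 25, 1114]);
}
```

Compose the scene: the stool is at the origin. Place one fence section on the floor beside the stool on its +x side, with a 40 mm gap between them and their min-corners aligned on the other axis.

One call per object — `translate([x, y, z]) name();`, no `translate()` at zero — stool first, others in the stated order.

stool();
translate([295, 0, 0]) fence_section();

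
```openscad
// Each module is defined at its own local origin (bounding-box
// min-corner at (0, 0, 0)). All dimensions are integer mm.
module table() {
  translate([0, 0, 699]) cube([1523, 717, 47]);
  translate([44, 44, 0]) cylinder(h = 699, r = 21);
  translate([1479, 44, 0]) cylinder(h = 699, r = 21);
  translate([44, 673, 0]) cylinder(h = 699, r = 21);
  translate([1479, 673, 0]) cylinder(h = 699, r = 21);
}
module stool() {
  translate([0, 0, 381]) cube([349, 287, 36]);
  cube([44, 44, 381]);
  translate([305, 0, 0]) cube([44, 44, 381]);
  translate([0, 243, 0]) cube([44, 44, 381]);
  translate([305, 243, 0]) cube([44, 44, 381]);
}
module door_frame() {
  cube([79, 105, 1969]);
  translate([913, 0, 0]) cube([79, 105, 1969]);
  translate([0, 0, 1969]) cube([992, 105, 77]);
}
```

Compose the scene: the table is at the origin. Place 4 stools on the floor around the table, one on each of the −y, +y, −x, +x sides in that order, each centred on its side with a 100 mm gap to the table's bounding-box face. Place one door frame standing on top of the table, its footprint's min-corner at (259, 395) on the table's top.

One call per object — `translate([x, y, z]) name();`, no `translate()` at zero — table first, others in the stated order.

table();
translate([587, -387, 0]) stool();
translate([587, 817, 0]) stool();
translate([-449, 215, 0]) stool();
translate([1623, 215, 0]) stool();
translate([259, 395, 746]) door_frame();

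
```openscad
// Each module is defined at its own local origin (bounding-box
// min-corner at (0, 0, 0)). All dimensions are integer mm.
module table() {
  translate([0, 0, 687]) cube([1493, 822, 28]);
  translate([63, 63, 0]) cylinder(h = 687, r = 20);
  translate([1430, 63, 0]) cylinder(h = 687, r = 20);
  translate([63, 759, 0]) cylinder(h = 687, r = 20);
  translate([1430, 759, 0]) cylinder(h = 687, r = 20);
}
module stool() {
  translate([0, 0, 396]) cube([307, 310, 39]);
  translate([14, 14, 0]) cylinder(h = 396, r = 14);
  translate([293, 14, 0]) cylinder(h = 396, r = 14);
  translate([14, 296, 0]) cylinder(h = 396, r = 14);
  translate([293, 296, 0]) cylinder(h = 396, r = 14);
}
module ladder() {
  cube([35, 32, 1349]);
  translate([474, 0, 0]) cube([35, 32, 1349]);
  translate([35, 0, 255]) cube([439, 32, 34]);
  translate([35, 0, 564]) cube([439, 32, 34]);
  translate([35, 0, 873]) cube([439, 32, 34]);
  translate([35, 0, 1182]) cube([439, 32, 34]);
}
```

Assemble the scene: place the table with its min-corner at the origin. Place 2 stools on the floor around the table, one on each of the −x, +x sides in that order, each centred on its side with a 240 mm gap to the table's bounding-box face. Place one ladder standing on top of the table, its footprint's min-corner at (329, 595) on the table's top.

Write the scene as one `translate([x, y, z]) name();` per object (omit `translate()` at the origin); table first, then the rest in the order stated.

table();
translate([-547, 256, 0]) stool();
translate([1733, 256, 0]) stool();
translate([329, 595, 715]) ladder();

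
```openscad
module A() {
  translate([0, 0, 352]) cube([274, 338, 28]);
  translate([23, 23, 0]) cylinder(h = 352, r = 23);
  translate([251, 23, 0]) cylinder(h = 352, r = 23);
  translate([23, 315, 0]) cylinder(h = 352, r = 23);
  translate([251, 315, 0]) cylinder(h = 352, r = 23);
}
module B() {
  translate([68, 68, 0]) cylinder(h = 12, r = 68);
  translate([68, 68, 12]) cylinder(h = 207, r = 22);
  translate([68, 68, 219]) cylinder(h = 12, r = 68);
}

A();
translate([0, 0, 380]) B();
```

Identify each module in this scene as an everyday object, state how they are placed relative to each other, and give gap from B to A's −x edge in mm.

A is a stool. B is a spool. The spool is on top of the stool. The gap from the spool to the stool's −x edge is 0 mm.

The spool's min-x is at 0; the stool's min-x is 0; gap = 0 mm.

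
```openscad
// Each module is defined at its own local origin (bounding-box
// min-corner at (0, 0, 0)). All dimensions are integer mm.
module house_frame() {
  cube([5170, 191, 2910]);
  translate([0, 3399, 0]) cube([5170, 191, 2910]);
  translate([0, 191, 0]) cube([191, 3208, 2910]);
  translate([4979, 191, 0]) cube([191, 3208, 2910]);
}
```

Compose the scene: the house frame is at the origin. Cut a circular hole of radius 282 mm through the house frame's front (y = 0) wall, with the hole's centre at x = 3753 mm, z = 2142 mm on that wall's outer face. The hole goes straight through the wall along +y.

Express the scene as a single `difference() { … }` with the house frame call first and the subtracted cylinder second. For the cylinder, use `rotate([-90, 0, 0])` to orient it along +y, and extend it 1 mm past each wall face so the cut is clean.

difference() {
  house_frame();
  translate([3753, -1, 2142]) rotate([-90, 0, 0]) cylinder(h = 193, r = 282);
}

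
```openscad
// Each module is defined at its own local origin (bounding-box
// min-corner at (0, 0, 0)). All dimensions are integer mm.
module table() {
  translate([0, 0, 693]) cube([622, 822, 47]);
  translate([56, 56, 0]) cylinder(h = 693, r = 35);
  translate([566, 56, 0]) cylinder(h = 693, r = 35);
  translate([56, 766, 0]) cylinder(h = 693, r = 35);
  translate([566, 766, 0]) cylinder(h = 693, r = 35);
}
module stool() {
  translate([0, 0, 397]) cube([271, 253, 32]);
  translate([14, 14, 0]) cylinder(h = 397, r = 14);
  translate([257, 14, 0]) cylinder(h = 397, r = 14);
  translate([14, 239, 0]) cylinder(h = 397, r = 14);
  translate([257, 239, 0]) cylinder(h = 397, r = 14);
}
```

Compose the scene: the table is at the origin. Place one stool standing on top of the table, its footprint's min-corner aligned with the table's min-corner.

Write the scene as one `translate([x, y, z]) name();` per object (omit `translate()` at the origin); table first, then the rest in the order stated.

table();
translate([0, 0, 740]) stool();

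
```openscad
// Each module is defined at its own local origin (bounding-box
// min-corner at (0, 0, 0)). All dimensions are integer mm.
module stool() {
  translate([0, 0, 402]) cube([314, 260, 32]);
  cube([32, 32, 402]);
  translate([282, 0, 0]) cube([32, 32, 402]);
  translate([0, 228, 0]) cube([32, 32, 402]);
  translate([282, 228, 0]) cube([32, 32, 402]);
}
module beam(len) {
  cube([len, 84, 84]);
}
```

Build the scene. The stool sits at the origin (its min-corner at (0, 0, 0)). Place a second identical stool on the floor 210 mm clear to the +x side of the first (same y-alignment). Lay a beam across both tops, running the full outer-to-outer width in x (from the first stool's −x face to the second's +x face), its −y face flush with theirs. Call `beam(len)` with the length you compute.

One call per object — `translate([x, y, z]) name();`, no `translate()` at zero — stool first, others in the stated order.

stool();
translate([524, 0, 0]) stool();
translate([0, 0, 434]) beam(838);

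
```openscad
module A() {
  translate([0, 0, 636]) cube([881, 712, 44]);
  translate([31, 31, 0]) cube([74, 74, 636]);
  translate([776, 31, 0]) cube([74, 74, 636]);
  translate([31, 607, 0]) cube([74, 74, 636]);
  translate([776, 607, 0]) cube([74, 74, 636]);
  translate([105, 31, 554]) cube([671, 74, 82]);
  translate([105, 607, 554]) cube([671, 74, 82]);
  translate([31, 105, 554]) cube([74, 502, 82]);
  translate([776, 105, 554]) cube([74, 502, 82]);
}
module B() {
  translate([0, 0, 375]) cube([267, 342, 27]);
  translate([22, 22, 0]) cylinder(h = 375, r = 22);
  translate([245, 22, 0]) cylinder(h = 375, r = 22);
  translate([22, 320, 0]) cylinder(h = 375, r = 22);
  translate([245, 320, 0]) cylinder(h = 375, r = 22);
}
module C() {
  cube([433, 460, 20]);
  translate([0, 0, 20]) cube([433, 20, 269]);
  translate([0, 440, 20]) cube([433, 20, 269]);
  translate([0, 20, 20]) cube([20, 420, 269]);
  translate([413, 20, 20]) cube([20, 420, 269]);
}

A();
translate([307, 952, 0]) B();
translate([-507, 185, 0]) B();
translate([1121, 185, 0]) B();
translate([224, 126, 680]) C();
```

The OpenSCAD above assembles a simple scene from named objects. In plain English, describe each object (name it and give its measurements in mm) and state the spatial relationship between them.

A is a rectangular dining table. The top is 881×712×44 mm with its upper surface at z = 680 mm. It stands on four 74×74 mm square legs, each inset 31 mm from the nearest pair of top edges, running from the floor to the underside of the top. Four apron rails, 74 mm thick and 82 mm tall, run between adjacent legs with their top edges flush with the underside of the top and their outer faces flush with the legs' outer faces.

B is a four-legged stool. The seat is a 267×342×27 mm slab whose top surface is at z = 402 mm; four round legs, each 44 mm in diameter, run from the floor (z = 0) to the underside of the seat, each leg's axis is inset half a diameter from the nearest pair of seat edges (so the leg's bounding box is flush with the corner).

C is an open-topped rectangular box: outside dimensions 433×460×289 mm, with a uniform wall and base thickness of 20 mm. The base is a full 433×460 slab on the floor; four walls sit on top of the base. The front and back walls (the −y and +y sides) span the full width; the two side walls fit between them.

Three stools sit around the table at the +y, −x, +x sides. The open box is on top of the table, centred.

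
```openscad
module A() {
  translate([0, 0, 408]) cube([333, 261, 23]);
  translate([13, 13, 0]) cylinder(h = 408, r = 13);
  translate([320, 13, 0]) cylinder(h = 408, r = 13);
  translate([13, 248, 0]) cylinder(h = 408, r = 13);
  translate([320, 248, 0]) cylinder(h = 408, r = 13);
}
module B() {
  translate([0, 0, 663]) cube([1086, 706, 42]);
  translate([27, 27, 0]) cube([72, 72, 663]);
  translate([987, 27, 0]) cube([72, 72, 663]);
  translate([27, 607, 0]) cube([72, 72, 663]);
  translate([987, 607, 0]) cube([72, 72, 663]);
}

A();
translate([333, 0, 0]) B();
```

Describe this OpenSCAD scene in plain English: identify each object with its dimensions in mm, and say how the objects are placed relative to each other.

A is a simple wooden stool: a rectangular seat 333 mm (x) by 261 mm (y), 23 mm thick, top face at z = 431 mm, on four round legs, each 26 mm in diameter. The legs rest on z = 0, each leg's axis is inset half a diameter from the nearest pair of seat edges (so the leg's bounding box is flush with the corner).

B is a table with a 1086×706 mm rectangular top, 42 mm thick, top surface at z = 705 mm, supported by four 72×72 mm square legs, each inset 27 mm from the nearest pair of top edges, running from the floor.

The table is against the stool's +x side, with their −y faces flush.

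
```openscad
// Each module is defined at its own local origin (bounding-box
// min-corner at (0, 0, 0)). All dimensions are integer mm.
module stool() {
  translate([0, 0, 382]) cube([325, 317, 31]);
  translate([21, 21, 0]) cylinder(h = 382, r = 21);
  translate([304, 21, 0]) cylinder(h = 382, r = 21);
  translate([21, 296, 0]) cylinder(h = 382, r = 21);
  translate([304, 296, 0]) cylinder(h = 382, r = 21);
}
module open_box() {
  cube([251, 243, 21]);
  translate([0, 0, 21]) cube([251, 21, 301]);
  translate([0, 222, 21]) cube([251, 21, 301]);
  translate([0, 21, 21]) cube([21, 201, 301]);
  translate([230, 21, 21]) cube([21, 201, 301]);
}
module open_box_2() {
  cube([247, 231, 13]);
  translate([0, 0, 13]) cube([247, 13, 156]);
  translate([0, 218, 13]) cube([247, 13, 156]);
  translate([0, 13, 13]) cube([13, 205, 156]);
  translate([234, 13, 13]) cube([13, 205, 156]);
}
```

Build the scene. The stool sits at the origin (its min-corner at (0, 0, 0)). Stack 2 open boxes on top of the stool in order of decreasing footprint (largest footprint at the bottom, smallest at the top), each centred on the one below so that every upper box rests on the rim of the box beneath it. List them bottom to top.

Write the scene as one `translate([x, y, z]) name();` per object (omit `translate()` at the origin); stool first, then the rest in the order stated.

stool();
translate([37, 37, 413]) open_box();
translate([39, 43, 735]) open_box_2();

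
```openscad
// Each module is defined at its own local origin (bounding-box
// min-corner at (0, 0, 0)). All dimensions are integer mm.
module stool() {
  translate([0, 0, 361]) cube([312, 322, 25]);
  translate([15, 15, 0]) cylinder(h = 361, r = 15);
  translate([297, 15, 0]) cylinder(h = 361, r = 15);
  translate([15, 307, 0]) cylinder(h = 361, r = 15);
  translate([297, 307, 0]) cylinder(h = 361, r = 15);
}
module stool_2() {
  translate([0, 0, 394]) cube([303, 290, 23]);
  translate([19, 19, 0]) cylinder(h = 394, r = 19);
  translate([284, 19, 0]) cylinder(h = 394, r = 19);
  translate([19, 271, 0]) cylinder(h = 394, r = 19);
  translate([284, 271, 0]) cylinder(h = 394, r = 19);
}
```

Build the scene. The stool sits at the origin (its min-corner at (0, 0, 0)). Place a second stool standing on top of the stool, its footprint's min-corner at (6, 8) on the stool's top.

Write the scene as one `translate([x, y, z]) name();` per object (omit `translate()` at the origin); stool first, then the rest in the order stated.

stool();
translate([6, 8, 386]) stool_2();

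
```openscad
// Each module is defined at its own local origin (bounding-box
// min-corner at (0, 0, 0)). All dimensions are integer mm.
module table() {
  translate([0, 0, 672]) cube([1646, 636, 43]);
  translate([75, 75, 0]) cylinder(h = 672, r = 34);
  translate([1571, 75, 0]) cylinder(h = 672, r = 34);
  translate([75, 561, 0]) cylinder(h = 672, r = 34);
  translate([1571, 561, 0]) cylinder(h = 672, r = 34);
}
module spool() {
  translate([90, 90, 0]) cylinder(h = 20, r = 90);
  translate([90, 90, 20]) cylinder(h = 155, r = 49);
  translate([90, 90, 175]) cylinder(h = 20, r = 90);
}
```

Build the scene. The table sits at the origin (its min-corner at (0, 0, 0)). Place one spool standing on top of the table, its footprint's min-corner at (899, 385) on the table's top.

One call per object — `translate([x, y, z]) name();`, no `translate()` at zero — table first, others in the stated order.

table();
translate([899, 385, 715]) spool();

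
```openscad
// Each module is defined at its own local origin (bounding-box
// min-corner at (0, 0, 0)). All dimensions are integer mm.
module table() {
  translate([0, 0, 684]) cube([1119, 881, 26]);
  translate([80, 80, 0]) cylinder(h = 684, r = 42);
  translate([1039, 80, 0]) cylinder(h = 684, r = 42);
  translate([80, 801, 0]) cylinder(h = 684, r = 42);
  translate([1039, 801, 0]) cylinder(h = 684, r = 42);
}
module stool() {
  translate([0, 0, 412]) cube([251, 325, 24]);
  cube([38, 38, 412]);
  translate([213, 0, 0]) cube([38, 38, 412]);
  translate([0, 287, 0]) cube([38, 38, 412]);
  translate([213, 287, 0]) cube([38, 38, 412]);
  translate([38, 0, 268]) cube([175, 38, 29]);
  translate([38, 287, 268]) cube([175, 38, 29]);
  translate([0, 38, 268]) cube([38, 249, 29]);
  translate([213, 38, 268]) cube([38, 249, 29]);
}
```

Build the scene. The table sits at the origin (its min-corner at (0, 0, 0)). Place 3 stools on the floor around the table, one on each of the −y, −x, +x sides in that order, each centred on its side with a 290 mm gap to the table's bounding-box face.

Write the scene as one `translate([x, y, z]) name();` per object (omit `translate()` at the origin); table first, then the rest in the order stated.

table();
translate([434, -615, 0]) stool();
translate([-541, 278, 0]) stool();
translate([1409, 278, 0]) stool();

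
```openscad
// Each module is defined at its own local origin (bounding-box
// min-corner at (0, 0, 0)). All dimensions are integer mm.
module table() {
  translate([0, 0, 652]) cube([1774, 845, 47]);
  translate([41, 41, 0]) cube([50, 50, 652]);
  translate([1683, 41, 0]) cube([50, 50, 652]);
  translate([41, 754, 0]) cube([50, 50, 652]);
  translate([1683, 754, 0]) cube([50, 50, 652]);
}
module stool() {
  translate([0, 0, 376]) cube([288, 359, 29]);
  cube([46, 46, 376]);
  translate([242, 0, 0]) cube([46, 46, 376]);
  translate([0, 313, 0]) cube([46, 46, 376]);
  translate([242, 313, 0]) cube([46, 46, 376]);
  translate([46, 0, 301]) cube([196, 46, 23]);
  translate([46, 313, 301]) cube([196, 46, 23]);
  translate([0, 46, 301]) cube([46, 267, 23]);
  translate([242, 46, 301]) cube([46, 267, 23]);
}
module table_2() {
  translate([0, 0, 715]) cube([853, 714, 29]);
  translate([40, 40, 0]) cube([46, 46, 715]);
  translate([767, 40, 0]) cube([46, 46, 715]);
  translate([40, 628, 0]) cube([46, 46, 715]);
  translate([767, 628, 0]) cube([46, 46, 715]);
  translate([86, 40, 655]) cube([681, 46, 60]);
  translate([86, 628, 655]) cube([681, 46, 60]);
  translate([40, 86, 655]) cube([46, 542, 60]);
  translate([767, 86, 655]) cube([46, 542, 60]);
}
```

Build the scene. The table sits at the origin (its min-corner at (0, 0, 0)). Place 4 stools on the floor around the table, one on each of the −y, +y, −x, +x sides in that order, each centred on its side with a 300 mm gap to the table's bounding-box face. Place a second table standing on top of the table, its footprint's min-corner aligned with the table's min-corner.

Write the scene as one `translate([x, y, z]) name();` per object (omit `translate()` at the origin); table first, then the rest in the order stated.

table();
translate([743, -659, 0]) stool();
translate([743, 1145, 0]) stool();
translate([-588, 243, 0]) stool();
translate([2074, 243, 0]) stool();
translate([0, 0, 699]) table_2();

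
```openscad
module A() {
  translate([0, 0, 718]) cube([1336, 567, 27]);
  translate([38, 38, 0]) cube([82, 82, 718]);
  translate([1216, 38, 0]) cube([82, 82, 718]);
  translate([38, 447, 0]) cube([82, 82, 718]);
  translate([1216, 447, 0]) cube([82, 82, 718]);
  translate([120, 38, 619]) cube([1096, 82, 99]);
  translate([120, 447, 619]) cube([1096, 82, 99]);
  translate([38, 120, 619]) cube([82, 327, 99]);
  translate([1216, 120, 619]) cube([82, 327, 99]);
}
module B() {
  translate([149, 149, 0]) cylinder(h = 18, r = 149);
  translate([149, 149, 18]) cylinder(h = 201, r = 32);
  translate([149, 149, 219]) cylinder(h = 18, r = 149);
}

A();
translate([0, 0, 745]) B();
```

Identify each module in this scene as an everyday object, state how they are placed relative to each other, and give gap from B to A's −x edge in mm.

The spool's min-x is at 0; the table's min-x is 0; gap = 0 mm.

A is a table. B is a spool. The spool is on top of the table. The gap from the spool to the table's −x edge is 0 mm.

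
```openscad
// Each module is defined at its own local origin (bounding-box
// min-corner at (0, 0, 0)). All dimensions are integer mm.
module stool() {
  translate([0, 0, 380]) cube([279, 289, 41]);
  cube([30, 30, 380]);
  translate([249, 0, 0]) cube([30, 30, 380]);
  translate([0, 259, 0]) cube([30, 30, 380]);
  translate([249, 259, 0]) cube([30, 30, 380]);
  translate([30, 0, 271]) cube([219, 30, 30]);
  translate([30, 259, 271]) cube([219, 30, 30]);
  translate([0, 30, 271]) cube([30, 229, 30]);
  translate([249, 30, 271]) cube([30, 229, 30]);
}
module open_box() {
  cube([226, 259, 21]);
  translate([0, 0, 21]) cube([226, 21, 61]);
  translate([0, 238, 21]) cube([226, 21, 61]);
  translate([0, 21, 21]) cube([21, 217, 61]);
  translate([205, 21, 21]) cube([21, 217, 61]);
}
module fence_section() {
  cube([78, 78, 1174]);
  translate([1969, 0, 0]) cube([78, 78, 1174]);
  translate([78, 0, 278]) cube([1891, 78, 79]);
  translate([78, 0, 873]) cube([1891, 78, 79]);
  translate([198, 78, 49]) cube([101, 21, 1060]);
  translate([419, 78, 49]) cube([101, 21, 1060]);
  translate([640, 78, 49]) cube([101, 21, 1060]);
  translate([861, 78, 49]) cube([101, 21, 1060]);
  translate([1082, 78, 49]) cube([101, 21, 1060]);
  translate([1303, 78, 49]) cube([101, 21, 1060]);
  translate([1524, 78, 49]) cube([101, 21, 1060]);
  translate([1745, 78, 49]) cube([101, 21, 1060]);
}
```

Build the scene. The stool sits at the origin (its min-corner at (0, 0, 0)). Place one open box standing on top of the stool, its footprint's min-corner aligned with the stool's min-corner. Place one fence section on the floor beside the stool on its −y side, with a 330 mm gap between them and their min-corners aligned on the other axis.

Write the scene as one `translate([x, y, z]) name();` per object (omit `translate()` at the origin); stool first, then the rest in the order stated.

stool();
translate([0, 0, 421]) open_box();
translate([0, -429, 0]) fence_section();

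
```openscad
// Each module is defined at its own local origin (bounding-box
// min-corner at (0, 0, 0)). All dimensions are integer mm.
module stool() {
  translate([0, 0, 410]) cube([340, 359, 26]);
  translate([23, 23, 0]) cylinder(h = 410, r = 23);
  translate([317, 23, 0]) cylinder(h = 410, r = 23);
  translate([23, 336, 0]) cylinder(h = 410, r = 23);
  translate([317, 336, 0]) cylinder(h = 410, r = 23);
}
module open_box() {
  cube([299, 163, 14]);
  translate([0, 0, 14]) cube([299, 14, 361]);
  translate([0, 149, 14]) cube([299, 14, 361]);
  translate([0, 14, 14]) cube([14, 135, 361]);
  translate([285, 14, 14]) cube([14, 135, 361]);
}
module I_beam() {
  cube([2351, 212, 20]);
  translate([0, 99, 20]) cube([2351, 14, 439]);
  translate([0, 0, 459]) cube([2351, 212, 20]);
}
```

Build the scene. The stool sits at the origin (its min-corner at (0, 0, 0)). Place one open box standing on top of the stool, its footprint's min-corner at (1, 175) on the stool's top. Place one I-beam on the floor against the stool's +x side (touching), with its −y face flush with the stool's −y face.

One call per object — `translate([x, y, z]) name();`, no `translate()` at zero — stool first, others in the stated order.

stool();
translate([1, 175, 436]) open_box();
translate([340, 0, 0]) I_beam();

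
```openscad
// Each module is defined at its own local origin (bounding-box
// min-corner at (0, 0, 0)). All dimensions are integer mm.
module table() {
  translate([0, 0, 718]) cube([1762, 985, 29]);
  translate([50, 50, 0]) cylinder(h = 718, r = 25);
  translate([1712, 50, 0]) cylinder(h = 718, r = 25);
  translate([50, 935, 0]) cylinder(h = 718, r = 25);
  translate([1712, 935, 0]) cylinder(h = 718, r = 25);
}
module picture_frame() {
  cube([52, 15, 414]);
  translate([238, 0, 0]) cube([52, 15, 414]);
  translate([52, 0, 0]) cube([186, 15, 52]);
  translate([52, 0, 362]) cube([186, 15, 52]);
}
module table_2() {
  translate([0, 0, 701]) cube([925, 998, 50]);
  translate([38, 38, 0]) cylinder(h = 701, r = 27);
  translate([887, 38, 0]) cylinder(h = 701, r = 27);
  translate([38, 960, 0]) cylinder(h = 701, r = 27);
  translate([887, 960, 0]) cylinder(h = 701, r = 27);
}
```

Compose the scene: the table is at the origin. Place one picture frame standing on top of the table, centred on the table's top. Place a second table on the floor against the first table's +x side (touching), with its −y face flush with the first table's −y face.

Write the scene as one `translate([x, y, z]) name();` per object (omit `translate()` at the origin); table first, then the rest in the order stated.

table();
translate([736, 485, 747]) picture_frame();
translate([1762, 0, 0]) table_2();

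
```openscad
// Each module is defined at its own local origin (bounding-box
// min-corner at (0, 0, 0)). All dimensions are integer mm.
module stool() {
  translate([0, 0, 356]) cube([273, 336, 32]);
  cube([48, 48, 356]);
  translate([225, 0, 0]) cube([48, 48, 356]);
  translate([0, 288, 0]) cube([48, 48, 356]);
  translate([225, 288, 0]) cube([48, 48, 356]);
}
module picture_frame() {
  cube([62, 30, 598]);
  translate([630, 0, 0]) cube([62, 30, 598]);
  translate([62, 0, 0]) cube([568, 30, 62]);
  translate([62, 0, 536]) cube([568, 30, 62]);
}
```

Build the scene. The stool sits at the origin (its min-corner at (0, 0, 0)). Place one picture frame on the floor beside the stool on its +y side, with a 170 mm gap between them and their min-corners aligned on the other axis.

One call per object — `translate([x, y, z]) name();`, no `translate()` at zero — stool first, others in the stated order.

stool();
translate([0, 506, 0]) picture_frame();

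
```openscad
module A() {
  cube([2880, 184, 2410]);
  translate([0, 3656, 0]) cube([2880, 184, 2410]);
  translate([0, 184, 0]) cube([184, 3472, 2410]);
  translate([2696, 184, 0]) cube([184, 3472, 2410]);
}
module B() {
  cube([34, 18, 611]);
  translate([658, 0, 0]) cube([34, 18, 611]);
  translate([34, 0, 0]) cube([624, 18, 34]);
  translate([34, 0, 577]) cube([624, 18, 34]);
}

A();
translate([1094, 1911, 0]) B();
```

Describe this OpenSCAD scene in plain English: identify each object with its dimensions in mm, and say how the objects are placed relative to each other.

A is the wall frame of a small rectangular building: four walls, each 2410 mm tall and 184 mm thick, enclosing a footprint 2880 mm (x) by 3840 mm (y) outside-to-outside, with no floor or roof. The front and back walls (the −y and +y sides) span the full width; the two side walls fit between them.

B is a rectangular picture frame lying in the x–z plane (depth along y). The opening is 624 mm wide (x) by 543 mm tall (z), surrounded by a border 34 mm wide on all four sides. The frame is 18 mm deep and is made of two full-height vertical stiles with two horizontal rails fitted between them.

The picture frame sits inside the house frame, centred.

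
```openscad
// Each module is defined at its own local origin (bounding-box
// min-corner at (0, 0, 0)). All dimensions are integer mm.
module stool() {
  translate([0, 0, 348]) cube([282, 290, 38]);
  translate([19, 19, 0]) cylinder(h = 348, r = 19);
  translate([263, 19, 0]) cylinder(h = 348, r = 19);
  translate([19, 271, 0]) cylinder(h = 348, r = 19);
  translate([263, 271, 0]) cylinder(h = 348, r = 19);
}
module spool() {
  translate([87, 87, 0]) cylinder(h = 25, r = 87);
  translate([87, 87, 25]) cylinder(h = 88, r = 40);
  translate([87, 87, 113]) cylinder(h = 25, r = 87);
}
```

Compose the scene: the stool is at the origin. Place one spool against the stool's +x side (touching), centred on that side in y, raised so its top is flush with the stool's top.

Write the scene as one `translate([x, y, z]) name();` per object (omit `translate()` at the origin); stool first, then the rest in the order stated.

stool();
translate([282, 58, 248]) spool();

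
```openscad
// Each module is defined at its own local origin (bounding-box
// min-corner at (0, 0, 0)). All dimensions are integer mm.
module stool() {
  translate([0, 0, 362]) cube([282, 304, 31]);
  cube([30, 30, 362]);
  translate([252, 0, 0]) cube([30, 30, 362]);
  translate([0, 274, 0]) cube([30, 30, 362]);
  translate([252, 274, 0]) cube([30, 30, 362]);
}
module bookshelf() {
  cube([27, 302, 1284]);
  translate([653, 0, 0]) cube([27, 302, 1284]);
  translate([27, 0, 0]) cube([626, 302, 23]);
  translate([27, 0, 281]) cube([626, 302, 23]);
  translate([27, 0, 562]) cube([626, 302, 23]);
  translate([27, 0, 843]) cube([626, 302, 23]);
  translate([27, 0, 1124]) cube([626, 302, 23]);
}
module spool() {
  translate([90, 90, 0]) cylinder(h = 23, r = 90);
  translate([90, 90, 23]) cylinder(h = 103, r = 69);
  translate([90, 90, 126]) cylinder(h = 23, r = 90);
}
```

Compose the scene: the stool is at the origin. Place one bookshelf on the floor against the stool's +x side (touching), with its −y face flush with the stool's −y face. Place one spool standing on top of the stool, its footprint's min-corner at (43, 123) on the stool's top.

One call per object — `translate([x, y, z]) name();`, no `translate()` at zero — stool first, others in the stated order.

stool();
translate([282, 0, 0]) bookshelf();
translate([43, 123, 393]) spool();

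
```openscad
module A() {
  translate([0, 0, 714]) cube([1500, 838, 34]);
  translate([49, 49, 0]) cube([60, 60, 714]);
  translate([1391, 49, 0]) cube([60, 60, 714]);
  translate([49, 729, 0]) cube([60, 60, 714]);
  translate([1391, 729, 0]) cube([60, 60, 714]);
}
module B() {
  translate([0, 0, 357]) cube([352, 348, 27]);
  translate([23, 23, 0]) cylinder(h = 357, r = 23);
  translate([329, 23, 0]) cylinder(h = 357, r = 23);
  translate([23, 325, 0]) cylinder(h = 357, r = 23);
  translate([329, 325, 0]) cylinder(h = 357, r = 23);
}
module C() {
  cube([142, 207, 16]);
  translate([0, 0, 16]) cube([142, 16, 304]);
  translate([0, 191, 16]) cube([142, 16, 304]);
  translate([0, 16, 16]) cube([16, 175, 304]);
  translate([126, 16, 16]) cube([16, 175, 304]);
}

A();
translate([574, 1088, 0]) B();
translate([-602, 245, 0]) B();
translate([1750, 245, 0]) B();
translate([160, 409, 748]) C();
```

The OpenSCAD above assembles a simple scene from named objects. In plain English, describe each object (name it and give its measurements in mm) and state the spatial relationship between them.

A is a table with a 1500×838 mm rectangular top, 34 mm thick, top surface at z = 748 mm, supported by four 60×60 mm square legs, each inset 49 mm from the nearest pair of top edges, running from the floor.

B is a four-legged stool. The seat is a 352×348×27 mm slab whose top surface is at z = 384 mm; four round legs, each 46 mm in diameter, run from the floor (z = 0) to the underside of the seat, each leg's axis is inset half a diameter from the nearest pair of seat edges (so the leg's bounding box is flush with the corner).

C is an open storage box with external size 142×207×320 mm and wall thickness 16 mm (the base is also 16 mm thick). The base covers the whole footprint; the four walls stand on the base, with the y-facing walls full-width and the x-facing walls fitting between their inner faces.

Three stools sit around the table at the +y, −x, +x sides. The open box is on top of the table.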